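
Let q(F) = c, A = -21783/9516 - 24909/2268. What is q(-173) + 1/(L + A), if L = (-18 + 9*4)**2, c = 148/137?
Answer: 6913040557/6380226452 ≈ 1.0835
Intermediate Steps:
A = -1989152/149877 (A = -21783*1/9516 - 24909*1/2268 = -7261/3172 - 8303/756 = -1989152/149877 ≈ -13.272)
c = 148/137 (c = 148*(1/137) = 148/137 ≈ 1.0803)
q(F) = 148/137
L = 324 (L = (-18 + 36)**2 = 18**2 = 324)
q(-173) + 1/(L + A) = 148/137 + 1/(324 - 1989152/149877) = 148/137 + 1/(46570996/149877) = 148/137 + 149877/46570996 = 6913040557/6380226452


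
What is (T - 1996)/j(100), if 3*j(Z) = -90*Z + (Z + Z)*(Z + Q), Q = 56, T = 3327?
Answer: 1331/7400 ≈ 0.17986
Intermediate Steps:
j(Z) = -30*Z + 2*Z*(56 + Z)/3 (j(Z) = (-90*Z + (Z + Z)*(Z + 56))/3 = (-90*Z + (2*Z)*(56 + Z))/3 = (-90*Z + 2*Z*(56 + Z))/3 = -30*Z + 2*Z*(56 + Z)/3)
(T - 1996)/j(100) = (3327 - 1996)/(((2/3)*100*(11 + 100))) = 1331/(((2/3)*100*111)) = 1331/7400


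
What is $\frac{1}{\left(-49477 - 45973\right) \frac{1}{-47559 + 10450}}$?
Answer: $\frac{37109}{95450} \approx 0.38878$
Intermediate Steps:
$\frac{1}{\left(-49477 - 45973\right) \frac{1}{-47559 + 10450}} = \frac{1}{\left(-95450\right) \frac{1}{-37109}} = \frac{1}{\left(-95450\right) \left(- \frac{1}{37109}\right)} = \frac{1}{\frac{95450}{37109}} = \frac{37109}{95450}$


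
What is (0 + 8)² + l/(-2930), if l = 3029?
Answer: 184491/2930 ≈ 62.966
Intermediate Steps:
(0 + 8)² + l/(-2930) = (0 + 8)² + 3029/(-2930) = 8² + 3029*(-1/2930) = 64 - 3029/2930 = 184491/2930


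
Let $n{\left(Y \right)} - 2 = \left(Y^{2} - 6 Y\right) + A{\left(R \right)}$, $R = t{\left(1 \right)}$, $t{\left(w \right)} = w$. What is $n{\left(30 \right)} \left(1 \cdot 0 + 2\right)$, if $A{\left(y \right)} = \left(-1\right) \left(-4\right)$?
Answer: $1452$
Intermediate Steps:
$R = 1$
$A{\left(y \right)} = 4$
$n{\left(Y \right)} = 6 + Y^{2} - 6 Y$ ($n{\left(Y \right)} = 2 + \left(\left(Y^{2} - 6 Y\right) + 4\right) = 2 + \left(4 + Y^{2} - 6 Y\right) = 6 + Y^{2} - 6 Y$)
$n{\left(30 \right)} \left(1 \cdot 0 + 2\right) = \left(6 + 30^{2} - 180\right) \left(1 \cdot 0 + 2\right) = \left(6 + 900 - 180\right) \left(0 + 2\right) = 726 \cdot 2 = 1452$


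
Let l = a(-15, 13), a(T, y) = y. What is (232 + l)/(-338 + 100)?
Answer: -35/34 ≈ -1.0294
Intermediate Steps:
l = 13
(232 + l)/(-338 + 100) = (232 + 13)/(-338 + 100) = 245/(-238) = 245*(-1/238) = -35/34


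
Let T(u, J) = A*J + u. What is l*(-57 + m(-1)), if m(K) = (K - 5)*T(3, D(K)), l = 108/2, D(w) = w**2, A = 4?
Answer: -5346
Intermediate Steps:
l = 54 (l = 108*(1/2) = 54)
T(u, J) = u + 4*J (T(u, J) = 4*J + u = u + 4*J)
m(K) = (-5 + K)*(3 + 4*K**2) (m(K) = (K - 5)*(3 + 4*K**2) = (-5 + K)*(3 + 4*K**2))
l*(-57 + m(-1)) = 54*(-57 + (-5 - 1)*(3 + 4*(-1)**2)) = 54*(-57 - 6*(3 + 4*1)) = 54*(-57 - 6*(3 + 4)) = 54*(-57 - 6*7) = 54*(-57 - 42) = 54*(-99) = -5346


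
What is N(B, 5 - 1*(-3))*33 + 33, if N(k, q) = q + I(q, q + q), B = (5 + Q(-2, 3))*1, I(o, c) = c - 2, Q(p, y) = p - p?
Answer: 759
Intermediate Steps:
Q(p, y) = 0
I(o, c) = -2 + c
B = 5 (B = (5 + 0)*1 = 5*1 = 5)
N(k, q) = -2 + 3*q (N(k, q) = q + (-2 + (q + q)) = q + (-2 + 2*q) = -2 + 3*q)
N(B, 5 - 1*(-3))*33 + 33 = (-2 + 3*(5 - 1*(-3)))*33 + 33 = (-2 + 3*(5 + 3))*33 + 33 = (-2 + 3*8)*33 + 33 = (-2 + 24)*33 + 33 = 22*33 + 33 = 726 + 33 = 759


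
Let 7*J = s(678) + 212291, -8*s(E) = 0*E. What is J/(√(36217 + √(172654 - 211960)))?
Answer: 212291/(7*√(36217 + I*√39306)) ≈ 159.36 - 0.43617*I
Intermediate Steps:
s(E) = 0 (s(E) = -0*E = -⅛*0 = 0)
J = 212291/7 (J = (0 + 212291)/7 = (⅐)*212291 = 212291/7 ≈ 30327.)
J/(√(36217 + √(172654 - 211960))) = 212291/(7*(√(36217 + √(172654 - 211960)))) = 212291/(7*(√(36217 + √(-39306)))) = 212291/(7*(√(36217 + I*√39306))) = 212291/(7*√(36217 + I*√39306))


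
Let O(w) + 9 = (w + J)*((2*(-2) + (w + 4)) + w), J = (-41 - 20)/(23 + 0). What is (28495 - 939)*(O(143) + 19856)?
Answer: 38018710084/23 ≈ 1.6530e+9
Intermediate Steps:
J = -61/23 ≈ -2.6522
O(w) = -9 + 2*w*(-61/23 + w) (O(w) = -9 + (w - 61/23)*((2*(-2) + (w + 4)) + w) = -9 + (-61/23 + w)*((-4 + (4 + w)) + w) = -9 + (-61/23 + w)*(w + w) = -9 + (-61/23 + w)*(2*w) = -9 + 2*w*(-61/23 + w))
(28495 - 939)*(O(143) + 19856) = (28495 - 939)*((-9 + 2*143**2 - 122/23*143) + 19856) = 27556*((-9 + 2*20449 - 17446/23) + 19856) = 27556*((-9 + 40898 - 17446/23) + 19856) = 27556*(923001/23 + 19856) = 27556*(1379689/23) = 38018710084/23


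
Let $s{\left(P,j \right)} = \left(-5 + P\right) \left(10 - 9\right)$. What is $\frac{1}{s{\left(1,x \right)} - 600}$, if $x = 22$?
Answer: $- \frac{1}{604} \approx -0.0016556$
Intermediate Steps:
$s{\left(P,j \right)} = -5 + P$ ($s{\left(P,j \right)} = \left(-5 + P\right) 1 = -5 + P$)
$\frac{1}{s{\left(1,x \right)} - 600} = \frac{1}{\left(-5 + 1\right) - 600} = \frac{1}{-4 - 600} = \frac{1}{-604} = - \frac{1}{604}$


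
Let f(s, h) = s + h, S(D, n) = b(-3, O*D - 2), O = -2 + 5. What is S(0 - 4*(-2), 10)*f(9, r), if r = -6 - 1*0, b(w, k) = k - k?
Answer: 0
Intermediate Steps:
O = 3
b(w, k) = 0
S(D, n) = 0
r = -6 (r = -6 + 0 = -6)
f(s, h) = h + s
S(0 - 4*(-2), 10)*f(9, r) = 0*(-6 + 9) = 0*3 = 0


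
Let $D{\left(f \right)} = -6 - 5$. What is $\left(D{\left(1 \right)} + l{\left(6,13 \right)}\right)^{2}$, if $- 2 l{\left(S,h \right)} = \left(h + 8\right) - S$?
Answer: $\frac{1369}{4} \approx 342.25$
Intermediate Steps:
$D{\left(f \right)} = -11$
$l{\left(S,h \right)} = -4 + \frac{S}{2} - \frac{h}{2}$ ($l{\left(S,h \right)} = - \frac{\left(h + 8\right) - S}{2} = - \frac{\left(8 + h\right) - S}{2} = - \frac{8 + h - S}{2} = -4 + \frac{S}{2} - \frac{h}{2}$)
$\left(D{\left(1 \right)} + l{\left(6,13 \right)}\right)^{2} = \left(-11 - \frac{15}{2}\right)^{2} = \left(- \frac{37}{2}\right)^{2} = \frac{1369}{4}$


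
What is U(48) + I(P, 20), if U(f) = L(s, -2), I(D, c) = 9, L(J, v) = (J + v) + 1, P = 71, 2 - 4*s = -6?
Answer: 10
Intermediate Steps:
s = 2 (s = ½ - ¼*(-6) = ½ + 3/2 = 2)
L(J, v) = 1 + J + v
U(f) = 1 (U(f) = 1 + 2 - 2 = 1)
U(48) + I(P, 20) = 1 + 9 = 10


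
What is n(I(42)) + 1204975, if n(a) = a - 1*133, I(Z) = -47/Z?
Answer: 50603317/42 ≈ 1.2048e+6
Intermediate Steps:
n(a) = -133 + a (n(a) = a - 133 = -133 + a)
n(I(42)) + 1204975 = (-133 - 47/42) + 1204975 = -5633/42 + 1204975 = 50603317/42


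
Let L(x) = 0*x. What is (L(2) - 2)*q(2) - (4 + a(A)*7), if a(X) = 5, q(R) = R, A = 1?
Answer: -43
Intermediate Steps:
L(x) = 0
(L(2) - 2)*q(2) - (4 + a(A)*7) = (0 - 2)*2 - (4 + 5*7) = -2*2 - (4 + 35) = -4 - 1*39 = -4 - 39 = -43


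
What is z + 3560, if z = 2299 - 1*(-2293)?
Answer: 8152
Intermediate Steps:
z = 4592 (z = 2299 + 2293 = 4592)
z + 3560 = 4592 + 3560 = 8152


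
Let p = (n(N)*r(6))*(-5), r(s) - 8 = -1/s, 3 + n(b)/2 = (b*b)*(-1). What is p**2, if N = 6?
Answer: 9333025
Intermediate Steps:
n(b) = -6 - 2*b**2 (n(b) = -6 + 2*((b*b)*(-1)) = -6 + 2*(b**2*(-1)) = -6 + 2*(-b**2) = -6 - 2*b**2)
r(s) = 8 - 1/s
p = 3055 (p = ((-6 - 2*6**2)*(8 - 1/6))*(-5) = ((-6 - 2*36)*(8 - 1*1/6))*(-5) = ((-6 - 72)*(8 - 1/6))*(-5) = -78*47/6*(-5) = -611*(-5) = 3055)
p**2 = 3055**2 = 9333025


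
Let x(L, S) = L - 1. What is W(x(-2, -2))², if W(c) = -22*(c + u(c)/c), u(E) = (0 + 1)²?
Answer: 48400/9 ≈ 5377.8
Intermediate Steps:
u(E) = 1 (u(E) = 1² = 1)
x(L, S) = -1 + L
W(c) = -22*c - 22/c (W(c) = -22*(c + 1/c) = -22*c - 22/c)
W(x(-2, -2))² = (-22*(-1 - 2) - 22/(-1 - 2))² = (-22*(-3) - 22/(-3))² = (66 - 22*(-⅓))² = (66 + 22/3)² = (220/3)² = 48400/9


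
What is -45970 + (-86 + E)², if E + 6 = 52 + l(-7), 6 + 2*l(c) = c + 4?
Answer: -175959/4 ≈ -43990.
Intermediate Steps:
l(c) = -1 + c/2 (l(c) = -3 + (c + 4)/2 = -3 + (4 + c)/2 = -3 + (2 + c/2) = -1 + c/2)
E = 83/2 (E = -6 + (52 + (-1 + (½)*(-7))) = -6 + (52 + (-1 - 7/2)) = -6 + (52 - 9/2) = -6 + 95/2 = 83/2 ≈ 41.500)
-45970 + (-86 + E)² = -45970 + (-86 + 83/2)² = -45970 + (-89/2)² = -45970 + 7921/4 = -175959/4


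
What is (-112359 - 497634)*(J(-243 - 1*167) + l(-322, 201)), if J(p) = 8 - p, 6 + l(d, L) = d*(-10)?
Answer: -2215494576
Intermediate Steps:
l(d, L) = -6 - 10*d (l(d, L) = -6 + d*(-10) = -6 - 10*d)
(-112359 - 497634)*(J(-243 - 1*167) + l(-322, 201)) = (-112359 - 497634)*((8 - (-243 - 1*167)) + (-6 - 10*(-322))) = -609993*((8 - (-243 - 167)) + (-6 + 3220)) = -609993*((8 - 1*(-410)) + 3214) = -609993*((8 + 410) + 3214) = -609993*(418 + 3214) = -609993*3632 = -2215494576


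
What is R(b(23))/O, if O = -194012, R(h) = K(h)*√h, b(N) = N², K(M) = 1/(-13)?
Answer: 23/2522156 ≈ 9.1192e-6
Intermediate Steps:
K(M) = -1/13
R(h) = -√h/13
R(b(23))/O = -√(23²)/13/(-194012) = -√529/13*(-1/194012) = -1/13*23*(-1/194012) = -23/13*(-1/194012) = 23/2522156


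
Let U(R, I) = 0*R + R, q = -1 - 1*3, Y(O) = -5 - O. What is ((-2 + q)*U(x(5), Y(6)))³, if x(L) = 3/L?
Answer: -5832/125 ≈ -46.656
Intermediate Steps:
q = -4 (q = -1 - 3 = -4)
U(R, I) = R (U(R, I) = 0 + R = R)
((-2 + q)*U(x(5), Y(6)))³ = ((-2 - 4)*(3/5))³ = (-18/5)³ = -5832/125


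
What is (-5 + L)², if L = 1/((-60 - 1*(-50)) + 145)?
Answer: 454276/18225 ≈ 24.926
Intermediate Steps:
L = 1/135 (L = 1/((-60 + 50) + 145) = 1/(-10 + 145) = 1/135 ≈ 0.0074074)
(-5 + L)² = (-5 + 1/135)² = (-674/135)² = 454276/18225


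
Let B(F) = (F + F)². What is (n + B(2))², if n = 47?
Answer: 3969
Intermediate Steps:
B(F) = 4*F² (B(F) = (2*F)² = 4*F²)
(n + B(2))² = (47 + 4*2²)² = (47 + 4*4)² = (47 + 16)² = 63² = 3969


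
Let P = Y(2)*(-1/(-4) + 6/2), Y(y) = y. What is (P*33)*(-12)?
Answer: -2574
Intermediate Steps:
P = 13/2 (P = 2*(-1/(-4) + 6/2) = 2*(-1*(-¼) + 6*(½)) = 2*(¼ + 3) = 2*(13/4) = 13/2 ≈ 6.5000)
(P*33)*(-12) = ((13/2)*33)*(-12) = (429/2)*(-12) = -2574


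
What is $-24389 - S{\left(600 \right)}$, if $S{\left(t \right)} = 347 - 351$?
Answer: $-24385$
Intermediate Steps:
$S{\left(t \right)} = -4$ ($S{\left(t \right)} = 347 - 351 = -4$)
$-24389 - S{\left(600 \right)} = -24389 - -4 = -24389 + 4 = -24385$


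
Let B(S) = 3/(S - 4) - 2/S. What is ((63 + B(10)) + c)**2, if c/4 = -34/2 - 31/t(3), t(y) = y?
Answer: 1907161/900 ≈ 2119.1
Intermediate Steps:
B(S) = -2/S + 3/(-4 + S) (B(S) = 3/(-4 + S) - 2/S = -2/S + 3/(-4 + S))
c = -328/3 (c = 4*(-34/2 - 31/3) = 4*(-34*1/2 - 31*1/3) = 4*(-17 - 31/3) = 4*(-82/3) = -328/3 ≈ -109.33)
((63 + B(10)) + c)**2 = ((63 + (8 + 10)/(10*(-4 + 10))) - 328/3)**2 = ((63 + (1/10)*18/6) - 328/3)**2 = ((63 + (1/10)*(1/6)*18) - 328/3)**2 = ((63 + 3/10) - 328/3)**2 = (633/10 - 328/3)**2 = (-1381/30)**2 = 1907161/900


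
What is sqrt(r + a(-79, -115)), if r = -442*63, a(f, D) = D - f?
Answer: 3*I*sqrt(3098) ≈ 166.98*I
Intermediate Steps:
r = -27846
sqrt(r + a(-79, -115)) = sqrt(-27846 + (-115 - 1*(-79))) = sqrt(-27846 + (-115 + 79)) = sqrt(-27846 - 36) = sqrt(-27882) = 3*I*sqrt(3098)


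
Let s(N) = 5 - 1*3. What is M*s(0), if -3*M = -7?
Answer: 14/3 ≈ 4.6667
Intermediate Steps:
s(N) = 2 (s(N) = 5 - 3 = 2)
M = 7/3 (M = -⅓*(-7) = 7/3 ≈ 2.3333)
M*s(0) = (7/3)*2 = 14/3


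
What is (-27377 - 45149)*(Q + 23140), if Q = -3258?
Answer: -1441961932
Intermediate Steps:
(-27377 - 45149)*(Q + 23140) = (-27377 - 45149)*(-3258 + 23140) = -72526*19882 = -1441961932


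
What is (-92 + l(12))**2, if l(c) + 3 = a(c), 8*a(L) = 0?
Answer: 9025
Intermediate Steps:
a(L) = 0 (a(L) = (1/8)*0 = 0)
l(c) = -3 (l(c) = -3 + 0 = -3)
(-92 + l(12))**2 = (-92 - 3)**2 = (-95)**2 = 9025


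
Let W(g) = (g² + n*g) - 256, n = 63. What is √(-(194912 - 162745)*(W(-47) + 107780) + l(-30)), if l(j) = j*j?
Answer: 2*I*√858633506 ≈ 58605.0*I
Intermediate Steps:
W(g) = -256 + g² + 63*g (W(g) = (g² + 63*g) - 256 = -256 + g² + 63*g)
l(j) = j²
√(-(194912 - 162745)*(W(-47) + 107780) + l(-30)) = √(-(194912 - 162745)*((-256 + (-47)² + 63*(-47)) + 107780) + (-30)²) = √(-32167*((-256 + 2209 - 2961) + 107780) + 900) = √(-32167*(-1008 + 107780) + 900) = √(-32167*106772 + 900) = √(-1*3434534924 + 900) = √(-3434534924 + 900) = √(-3434534024) = 2*I*√858633506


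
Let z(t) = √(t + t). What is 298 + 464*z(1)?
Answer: 298 + 464*√2 ≈ 954.20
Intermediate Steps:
z(t) = √2*√t (z(t) = √(2*t) = √2*√t)
298 + 464*z(1) = 298 + 464*(√2*√1) = 298 + 464*(√2*1) = 298 + 464*√2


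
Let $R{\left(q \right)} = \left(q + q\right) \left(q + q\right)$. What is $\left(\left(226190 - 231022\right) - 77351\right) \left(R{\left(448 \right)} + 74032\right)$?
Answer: $-72061999184$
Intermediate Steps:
$R{\left(q \right)} = 4 q^{2}$ ($R{\left(q \right)} = 2 q 2 q = 4 q^{2}$)
$\left(\left(226190 - 231022\right) - 77351\right) \left(R{\left(448 \right)} + 74032\right) = \left(\left(226190 - 231022\right) - 77351\right) \left(4 \cdot 448^{2} + 74032\right) = \left(-4832 - 77351\right) \left(4 \cdot 200704 + 74032\right) = - 82183 \left(802816 + 74032\right) = \left(-82183\right) 876848 = -72061999184$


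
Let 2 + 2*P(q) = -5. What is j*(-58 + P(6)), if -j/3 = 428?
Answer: 78966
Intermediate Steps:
j = -1284 (j = -3*428 = -1284)
P(q) = -7/2 (P(q) = -1 + (½)*(-5) = -1 - 5/2 = -7/2)
j*(-58 + P(6)) = -1284*(-58 - 7/2) = -1284*(-123/2) = 78966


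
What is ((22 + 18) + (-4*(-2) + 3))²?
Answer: 2601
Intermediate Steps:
((22 + 18) + (-4*(-2) + 3))² = (40 + (8 + 3))² = (40 + 11)² = 51² = 2601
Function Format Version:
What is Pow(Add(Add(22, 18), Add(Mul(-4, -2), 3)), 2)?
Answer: 2601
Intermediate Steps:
Pow(Add(Add(22, 18), Add(Mul(-4, -2), 3)), 2) = Pow(Add(40, Add(8, 3)), 2) = Pow(Add(40, 11), 2) = Pow(51, 2) = 2601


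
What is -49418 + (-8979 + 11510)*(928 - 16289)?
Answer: -38928109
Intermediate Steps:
-49418 + (-8979 + 11510)*(928 - 16289) = -49418 + 2531*(-15361) = -49418 - 38878691 = -38928109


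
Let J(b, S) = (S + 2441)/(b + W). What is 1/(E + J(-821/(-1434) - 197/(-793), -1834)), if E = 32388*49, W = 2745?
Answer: 3122443241/4955355583043226 ≈ 6.3012e-7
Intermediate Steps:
J(b, S) = (2441 + S)/(2745 + b) (J(b, S) = (S + 2441)/(b + 2745) = (2441 + S)/(2745 + b))
E = 1587012
1/(E + J(-821/(-1434) - 197/(-793), -1834)) = 1/(1587012 + (2441 - 1834)/(2745 + (-821/(-1434) - 197/(-793)))) = 1/(1587012 + 607/(2745 + (-821*(-1/1434) - 197*(-1/793)))) = 1/(1587012 + 607/(2745 + (821/1434 + 197/793))) = 1/(1587012 + 607/(2745 + 933551/1137162)) = 1/(1587012 + 607/(3122443241/1137162)) = 1/(1587012 + (1137162/3122443241)*607) = 1/(1587012 + 690257334/3122443241) = 1/(4955355583043226/3122443241) = 3122443241/4955355583043226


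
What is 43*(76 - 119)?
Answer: -1849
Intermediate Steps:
43*(76 - 119) = 43*(-43) = -1849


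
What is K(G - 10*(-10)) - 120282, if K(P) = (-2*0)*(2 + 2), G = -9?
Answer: -120282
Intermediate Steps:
K(P) = 0 (K(P) = 0*4 = 0)
K(G - 10*(-10)) - 120282 = 0 - 120282 = -120282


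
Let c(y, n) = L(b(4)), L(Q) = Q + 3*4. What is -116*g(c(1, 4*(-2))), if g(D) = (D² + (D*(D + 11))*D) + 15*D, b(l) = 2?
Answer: -615496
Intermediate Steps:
L(Q) = 12 + Q (L(Q) = Q + 12 = 12 + Q)
c(y, n) = 14 (c(y, n) = 12 + 2 = 14)
g(D) = D² + 15*D + D²*(11 + D) (g(D) = (D² + (D*(11 + D))*D) + 15*D = (D² + D²*(11 + D)) + 15*D = D² + 15*D + D²*(11 + D))
-116*g(c(1, 4*(-2))) = -1624*(15 + 14² + 12*14) = -1624*(15 + 196 + 168) = -1624*379 = -116*5306 = -615496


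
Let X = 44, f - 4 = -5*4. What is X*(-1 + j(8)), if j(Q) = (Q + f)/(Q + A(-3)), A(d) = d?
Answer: -572/5 ≈ -114.40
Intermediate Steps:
f = -16 (f = 4 - 5*4 = 4 - 20 = -16)
j(Q) = (-16 + Q)/(-3 + Q) (j(Q) = (Q - 16)/(Q - 3) = (-16 + Q)/(-3 + Q))
X*(-1 + j(8)) = 44*(-1 + (-16 + 8)/(-3 + 8)) = 44*(-1 - 8/5) = 44*(-13/5) = -572/5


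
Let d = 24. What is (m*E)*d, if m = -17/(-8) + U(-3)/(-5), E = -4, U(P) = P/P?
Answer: -924/5 ≈ -184.80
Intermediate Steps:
U(P) = 1
m = 77/40 (m = -17/(-8) + 1/(-5) = -17*(-⅛) + 1*(-⅕) = 17/8 - ⅕ = 77/40 ≈ 1.9250)
(m*E)*d = ((77/40)*(-4))*24 = -77/10*24 = -924/5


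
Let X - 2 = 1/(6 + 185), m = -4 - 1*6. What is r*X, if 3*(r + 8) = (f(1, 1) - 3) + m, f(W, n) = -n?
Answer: -14554/573 ≈ -25.400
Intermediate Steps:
m = -10 (m = -4 - 6 = -10)
r = -38/3 (r = -8 + ((-1*1 - 3) - 10)/3 = -8 + ((-1 - 3) - 10)/3 = -8 + (-4 - 10)/3 = -8 + (⅓)*(-14) = -8 - 14/3 = -38/3 ≈ -12.667)
X = 383/191 (X = 2 + 1/(6 + 185) = 2 + 1/191 = 383/191 ≈ 2.0052)
r*X = -38/3*383/191 = -14554/573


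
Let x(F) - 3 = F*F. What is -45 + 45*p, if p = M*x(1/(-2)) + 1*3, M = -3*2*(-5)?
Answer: 8955/2 ≈ 4477.5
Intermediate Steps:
x(F) = 3 + F² (x(F) = 3 + F*F = 3 + F²)
M = 30 (M = -6*(-5) = 30)
p = 201/2 (p = 30*(3 + (1/(-2))²) + 1*3 = 30*(3 + (-½)²) + 3 = 30*(3 + ¼) + 3 = 30*(13/4) + 3 = 195/2 + 3 = 201/2 ≈ 100.50)
-45 + 45*p = -45 + 45*(201/2) = -45 + 9045/2 = 8955/2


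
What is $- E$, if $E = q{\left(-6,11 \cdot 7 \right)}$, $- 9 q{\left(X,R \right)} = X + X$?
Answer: $- \frac{4}{3} \approx -1.3333$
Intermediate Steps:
$q{\left(X,R \right)} = - \frac{2 X}{9}$ ($q{\left(X,R \right)} = - \frac{X + X}{9} = - \frac{2 X}{9}$)
$E = \frac{4}{3}$ ($E = \left(- \frac{2}{9}\right) \left(-6\right) = \frac{4}{3} \approx 1.3333$)
$- E = \left(-1\right) \frac{4}{3} = - \frac{4}{3}$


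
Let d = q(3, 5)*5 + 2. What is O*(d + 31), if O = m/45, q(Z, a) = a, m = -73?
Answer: -4234/45 ≈ -94.089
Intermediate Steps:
O = -73/45 ≈ -1.6222
d = 27 (d = 5*5 + 2 = 25 + 2 = 27)
O*(d + 31) = -73*(27 + 31)/45 = -73/45*58 = -4234/45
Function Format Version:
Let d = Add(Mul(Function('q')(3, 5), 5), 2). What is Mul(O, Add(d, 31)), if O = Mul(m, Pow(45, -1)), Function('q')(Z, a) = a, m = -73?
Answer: Rational(-4234, 45) ≈ -94.089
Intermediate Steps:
O = Rational(-73, 45) (O = Mul(-73, Pow(45, -1)) = Mul(-73, Rational(1, 45)) = Rational(-73, 45) ≈ -1.6222)
d = 27 (d = Add(Mul(5, 5), 2) = Add(25, 2) = 27)
Mul(O, Add(d, 31)) = Mul(Rational(-73, 45), Add(27, 31)) = Mul(Rational(-73, 45), 58) = Rational(-4234, 45)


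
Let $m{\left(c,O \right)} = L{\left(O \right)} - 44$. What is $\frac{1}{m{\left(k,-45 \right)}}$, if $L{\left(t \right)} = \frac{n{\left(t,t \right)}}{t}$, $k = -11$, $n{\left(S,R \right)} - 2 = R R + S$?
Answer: $- \frac{45}{3962} \approx -0.011358$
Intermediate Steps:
$n{\left(S,R \right)} = 2 + S + R^{2}$ ($n{\left(S,R \right)} = 2 + \left(R R + S\right) = 2 + \left(R^{2} + S\right) = 2 + \left(S + R^{2}\right) = 2 + S + R^{2}$)
$L{\left(t \right)} = \frac{2 + t + t^{2}}{t}$
$m{\left(c,O \right)} = -43 + O + \frac{2}{O}$ ($m{\left(c,O \right)} = \left(1 + O + \frac{2}{O}\right) - 44 = -43 + O + \frac{2}{O}$)
$\frac{1}{m{\left(k,-45 \right)}} = \frac{1}{-43 - 45 + \frac{2}{-45}} = \frac{1}{-43 - 45 + 2 \left(- \frac{1}{45}\right)} = \frac{1}{-43 - 45 - \frac{2}{45}} = \frac{1}{- \frac{3962}{45}} = - \frac{45}{3962}$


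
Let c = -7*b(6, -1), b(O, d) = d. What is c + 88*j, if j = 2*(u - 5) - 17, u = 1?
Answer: -2193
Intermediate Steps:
c = 7 (c = -7*(-1) = 7)
j = -25 (j = 2*(1 - 5) - 17 = 2*(-4) - 17 = -8 - 17 = -25)
c + 88*j = 7 + 88*(-25) = 7 - 2200 = -2193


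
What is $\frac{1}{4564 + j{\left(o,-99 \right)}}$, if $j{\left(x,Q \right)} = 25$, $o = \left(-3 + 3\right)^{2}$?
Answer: $\frac{1}{4589} \approx 0.00021791$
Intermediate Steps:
$o = 0$ ($o = 0^{2} = 0$)
$\frac{1}{4564 + j{\left(o,-99 \right)}} = \frac{1}{4564 + 25} = \frac{1}{4589}$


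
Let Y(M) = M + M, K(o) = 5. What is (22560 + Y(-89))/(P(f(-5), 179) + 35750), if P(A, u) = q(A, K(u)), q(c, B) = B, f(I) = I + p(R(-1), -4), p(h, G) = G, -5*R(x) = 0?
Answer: 22382/35755 ≈ 0.62598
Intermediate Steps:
R(x) = 0 (R(x) = -⅕*0 = 0)
f(I) = -4 + I (f(I) = I - 4 = -4 + I)
P(A, u) = 5
Y(M) = 2*M
(22560 + Y(-89))/(P(f(-5), 179) + 35750) = (22560 + 2*(-89))/(5 + 35750) = (22560 - 178)/35755 = 22382*(1/35755) = 22382/35755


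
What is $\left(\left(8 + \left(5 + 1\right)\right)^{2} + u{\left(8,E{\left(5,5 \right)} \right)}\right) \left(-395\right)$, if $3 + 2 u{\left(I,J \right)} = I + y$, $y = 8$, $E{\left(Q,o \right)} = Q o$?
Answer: $- \frac{159975}{2} \approx -79988.0$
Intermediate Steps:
$u{\left(I,J \right)} = \frac{5}{2} + \frac{I}{2}$ ($u{\left(I,J \right)} = - \frac{3}{2} + \frac{I + 8}{2} = - \frac{3}{2} + \frac{8 + I}{2} = - \frac{3}{2} + \left(4 + \frac{I}{2}\right) = \frac{5}{2} + \frac{I}{2}$)
$\left(\left(8 + \left(5 + 1\right)\right)^{2} + u{\left(8,E{\left(5,5 \right)} \right)}\right) \left(-395\right) = \left(\left(8 + \left(5 + 1\right)\right)^{2} + \left(\frac{5}{2} + \frac{1}{2} \cdot 8\right)\right) \left(-395\right) = \left(\left(8 + 6\right)^{2} + \left(\frac{5}{2} + 4\right)\right) \left(-395\right) = \left(14^{2} + \frac{13}{2}\right) \left(-395\right) = \left(196 + \frac{13}{2}\right) \left(-395\right) = \frac{405}{2} \left(-395\right) = - \frac{159975}{2}$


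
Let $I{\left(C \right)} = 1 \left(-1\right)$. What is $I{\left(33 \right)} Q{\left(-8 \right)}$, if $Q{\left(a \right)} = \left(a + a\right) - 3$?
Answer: $19$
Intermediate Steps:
$I{\left(C \right)} = -1$
$Q{\left(a \right)} = -3 + 2 a$ ($Q{\left(a \right)} = 2 a - 3 = -3 + 2 a$)
$I{\left(33 \right)} Q{\left(-8 \right)} = - (-3 + 2 \left(-8\right)) = - (-3 - 16) = \left(-1\right) \left(-19\right) = 19$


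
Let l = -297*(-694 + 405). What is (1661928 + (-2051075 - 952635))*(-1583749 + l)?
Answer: 2009876726312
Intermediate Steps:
l = 85833 (l = -297*(-289) = 85833)
(1661928 + (-2051075 - 952635))*(-1583749 + l) = (1661928 + (-2051075 - 952635))*(-1583749 + 85833) = (1661928 - 3003710)*(-1497916) = -1341782*(-1497916) = 2009876726312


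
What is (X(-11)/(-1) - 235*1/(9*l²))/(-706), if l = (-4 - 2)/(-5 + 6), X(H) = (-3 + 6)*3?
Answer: 3151/228744 ≈ 0.013775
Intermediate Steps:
X(H) = 9 (X(H) = 3*3 = 9)
l = -6 (l = -6/1 = -6*1 = -6)
(X(-11)/(-1) - 235*1/(9*l²))/(-706) = (9/(-1) - 235/((-6*(-3))²))/(-706) = (9*(-1) - 235/(18²))*(-1/706) = (-9 - 235/324)*(-1/706) = -3151/324*(-1/706) = 3151/228744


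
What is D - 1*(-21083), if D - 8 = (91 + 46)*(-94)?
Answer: 8213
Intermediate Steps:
D = -12870 (D = 8 + (91 + 46)*(-94) = 8 + 137*(-94) = 8 - 12878 = -12870)
D - 1*(-21083) = -12870 - 1*(-21083) = -12870 + 21083 = 8213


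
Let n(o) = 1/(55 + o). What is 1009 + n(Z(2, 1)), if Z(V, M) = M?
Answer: 56505/56 ≈ 1009.0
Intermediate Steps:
1009 + n(Z(2, 1)) = 1009 + 1/(55 + 1) = 1009 + 1/56 = 56505/56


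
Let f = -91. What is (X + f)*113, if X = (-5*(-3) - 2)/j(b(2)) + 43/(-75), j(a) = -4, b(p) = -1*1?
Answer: -3214511/300 ≈ -10715.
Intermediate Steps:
b(p) = -1
X = -1147/300 (X = (-5*(-3) - 2)/(-4) + 43/(-75) = (15 - 2)*(-1/4) + 43*(-1/75) = 13*(-1/4) - 43/75 = -13/4 - 43/75 = -1147/300 ≈ -3.8233)
(X + f)*113 = (-1147/300 - 91)*113 = -28447/300*113 = -3214511/300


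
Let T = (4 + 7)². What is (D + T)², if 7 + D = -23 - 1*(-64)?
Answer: 24025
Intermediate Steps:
D = 34 (D = -7 + (-23 - 1*(-64)) = -7 + (-23 + 64) = -7 + 41 = 34)
T = 121 (T = 11² = 121)
(D + T)² = (34 + 121)² = 155² = 24025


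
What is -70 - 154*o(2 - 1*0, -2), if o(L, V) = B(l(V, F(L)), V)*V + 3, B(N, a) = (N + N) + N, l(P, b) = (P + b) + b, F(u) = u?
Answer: 1316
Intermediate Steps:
l(P, b) = P + 2*b
B(N, a) = 3*N (B(N, a) = 2*N + N = 3*N)
o(L, V) = 3 + V*(3*V + 6*L) (o(L, V) = (3*(V + 2*L))*V + 3 = (3*V + 6*L)*V + 3 = V*(3*V + 6*L) + 3 = 3 + V*(3*V + 6*L))
-70 - 154*o(2 - 1*0, -2) = -70 - 154*(3 + 3*(-2)*(-2 + 2*(2 - 1*0))) = -70 - 154*(3 + 3*(-2)*(-2 + 2*(2 + 0))) = -70 - 154*(3 + 3*(-2)*(-2 + 2*2)) = -70 - 154*(3 + 3*(-2)*(-2 + 4)) = -70 - 154*(3 + 3*(-2)*2) = -70 - 154*(3 - 12) = -70 - 154*(-9) = -70 + 1386 = 1316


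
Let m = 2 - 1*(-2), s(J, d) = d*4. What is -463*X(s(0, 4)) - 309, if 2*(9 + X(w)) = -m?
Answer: 4784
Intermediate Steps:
s(J, d) = 4*d
m = 4 (m = 2 + 2 = 4)
X(w) = -11 (X(w) = -9 + (-1*4)/2 = -9 + (1/2)*(-4) = -9 - 2 = -11)
-463*X(s(0, 4)) - 309 = -463*(-11) - 309 = 5093 - 309 = 4784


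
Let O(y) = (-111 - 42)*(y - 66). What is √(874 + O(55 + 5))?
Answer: 16*√7 ≈ 42.332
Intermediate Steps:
O(y) = 10098 - 153*y (O(y) = -153*(-66 + y) = 10098 - 153*y)
√(874 + O(55 + 5)) = √(874 + (10098 - 153*(55 + 5))) = √(874 + (10098 - 153*60)) = √(874 + (10098 - 9180)) = √(874 + 918) = √1792 = 16*√7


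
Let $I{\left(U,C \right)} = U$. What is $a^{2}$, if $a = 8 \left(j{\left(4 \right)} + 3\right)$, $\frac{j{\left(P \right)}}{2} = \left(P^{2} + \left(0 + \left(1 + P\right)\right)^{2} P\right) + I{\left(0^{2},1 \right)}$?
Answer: $3534400$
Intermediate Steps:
$j{\left(P \right)} = 2 P^{2} + 2 P \left(1 + P\right)^{2}$ ($j{\left(P \right)} = 2 \left(\left(P^{2} + \left(0 + \left(1 + P\right)\right)^{2} P\right) + 0^{2}\right) = 2 \left(\left(P^{2} + \left(1 + P\right)^{2} P\right) + 0\right) = 2 \left(\left(P^{2} + P \left(1 + P\right)^{2}\right) + 0\right) = 2 \left(P^{2} + P \left(1 + P\right)^{2}\right) = 2 P^{2} + 2 P \left(1 + P\right)^{2}$)
$a = 1880$ ($a = 8 \left(2 \cdot 4 \left(4 + \left(1 + 4\right)^{2}\right) + 3\right) = 8 \left(2 \cdot 4 \left(4 + 5^{2}\right) + 3\right) = 8 \left(2 \cdot 4 \left(4 + 25\right) + 3\right) = 8 \left(2 \cdot 4 \cdot 29 + 3\right) = 8 \left(232 + 3\right) = 8 \cdot 235 = 1880$)
$a^{2} = 1880^{2} = 3534400$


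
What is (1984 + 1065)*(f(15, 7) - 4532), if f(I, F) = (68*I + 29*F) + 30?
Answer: -9997671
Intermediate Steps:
f(I, F) = 30 + 29*F + 68*I (f(I, F) = (29*F + 68*I) + 30 = 30 + 29*F + 68*I)
(1984 + 1065)*(f(15, 7) - 4532) = (1984 + 1065)*((30 + 29*7 + 68*15) - 4532) = 3049*((30 + 203 + 1020) - 4532) = 3049*(1253 - 4532) = 3049*(-3279) = -9997671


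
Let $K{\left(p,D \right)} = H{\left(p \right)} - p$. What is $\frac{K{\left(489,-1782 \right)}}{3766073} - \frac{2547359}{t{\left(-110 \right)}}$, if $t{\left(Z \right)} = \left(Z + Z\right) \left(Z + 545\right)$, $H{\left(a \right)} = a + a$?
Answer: $\frac{9593586748507}{360413186100} \approx 26.618$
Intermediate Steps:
$H{\left(a \right)} = 2 a$
$K{\left(p,D \right)} = p$ ($K{\left(p,D \right)} = 2 p - p = p$)
$t{\left(Z \right)} = 2 Z \left(545 + Z\right)$
$\frac{K{\left(489,-1782 \right)}}{3766073} - \frac{2547359}{t{\left(-110 \right)}} = \frac{489}{3766073} - \frac{2547359}{2 \left(-110\right) \left(545 - 110\right)} = 489 \cdot \frac{1}{3766073} - \frac{2547359}{2 \left(-110\right) 435} = \frac{489}{3766073} - \frac{2547359}{-95700} = \frac{489}{3766073} - - \frac{2547359}{95700} = \frac{489}{3766073} + \frac{2547359}{95700} = \frac{9593586748507}{360413186100}$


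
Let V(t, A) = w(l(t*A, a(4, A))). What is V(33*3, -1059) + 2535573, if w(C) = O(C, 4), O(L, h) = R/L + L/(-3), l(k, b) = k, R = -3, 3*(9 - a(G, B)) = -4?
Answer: 89831962441/34947 ≈ 2.5705e+6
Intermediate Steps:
a(G, B) = 31/3 (a(G, B) = 9 - ⅓*(-4) = 9 + 4/3 = 31/3)
O(L, h) = -3/L - L/3 (O(L, h) = -3/L + L/(-3) = -3/L + L*(-⅓) = -3/L - L/3)
w(C) = -3/C - C/3
V(t, A) = -3/(A*t) - A*t/3 (V(t, A) = -3*1/(A*t) - t*A/3 = -3*1/(A*t) - A*t/3 = -3/(A*t) - A*t/3)
V(33*3, -1059) + 2535573 = (-3/(-1059*33*3) - ⅓*(-1059)*33*3) + 2535573 = (-3*(-1/1059)/99 - ⅓*(-1059)*99) + 2535573 = (-3*(-1/1059)*1/99 + 34947) + 2535573 = (1/34947 + 34947) + 2535573 = 1221292810/34947 + 2535573 = 89831962441/34947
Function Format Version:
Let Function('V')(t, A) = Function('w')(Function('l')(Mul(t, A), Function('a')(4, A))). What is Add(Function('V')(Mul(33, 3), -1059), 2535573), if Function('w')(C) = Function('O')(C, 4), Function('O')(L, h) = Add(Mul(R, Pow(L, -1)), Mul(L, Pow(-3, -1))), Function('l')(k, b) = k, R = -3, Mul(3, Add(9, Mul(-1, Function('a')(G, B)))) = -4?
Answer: Rational(89831962441, 34947) ≈ 2.5705e+6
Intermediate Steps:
Function('a')(G, B) = Rational(31, 3) (Function('a')(G, B) = Add(9, Mul(Rational(-1, 3), -4)) = Add(9, Rational(4, 3)) = Rational(31, 3))
Function('O')(L, h) = Add(Mul(-3, Pow(L, -1)), Mul(Rational(-1, 3), L)) (Function('O')(L, h) = Add(Mul(-3, Pow(L, -1)), Mul(L, Pow(-3, -1))) = Add(Mul(-3, Pow(L, -1)), Mul(L, Rational(-1, 3))) = Add(Mul(-3, Pow(L, -1)), Mul(Rational(-1, 3), L)))
Function('w')(C) = Add(Mul(-3, Pow(C, -1)), Mul(Rational(-1, 3), C))
Function('V')(t, A) = Add(Mul(-3, Pow(A, -1), Pow(t, -1)), Mul(Rational(-1, 3), A, t)) (Function('V')(t, A) = Add(Mul(-3, Pow(Mul(t, A), -1)), Mul(Rational(-1, 3), Mul(t, A))) = Add(Mul(-3, Pow(Mul(A, t), -1)), Mul(Rational(-1, 3), Mul(A, t))) = Add(Mul(-3, Mul(Pow(A, -1), Pow(t, -1))), Mul(Rational(-1, 3), A, t)) = Add(Mul(-3, Pow(A, -1), Pow(t, -1)), Mul(Rational(-1, 3), A, t)))
Add(Function('V')(Mul(33, 3), -1059), 2535573) = Add(Add(Mul(-3, Pow(-1059, -1), Pow(Mul(33, 3), -1)), Mul(Rational(-1, 3), -1059, Mul(33, 3))), 2535573) = Add(Add(Mul(-3, Rational(-1, 1059), Pow(99, -1)), Mul(Rational(-1, 3), -1059, 99)), 2535573) = Add(Add(Mul(-3, Rational(-1, 1059), Rational(1, 99)), 34947), 2535573) = Add(Add(Rational(1, 34947), 34947), 2535573) = Add(Rational(1221292810, 34947), 2535573) = Rational(89831962441, 34947)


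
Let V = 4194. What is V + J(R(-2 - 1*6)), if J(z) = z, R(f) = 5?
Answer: 4199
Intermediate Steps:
V + J(R(-2 - 1*6)) = 4194 + 5 = 4199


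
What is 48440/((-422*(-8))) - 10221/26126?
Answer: 38469917/2756293 ≈ 13.957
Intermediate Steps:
48440/((-422*(-8))) - 10221/26126 = 48440/3376 - 10221*1/26126 = 48440*(1/3376) - 10221/26126 = 6055/422 - 10221/26126 = 38469917/2756293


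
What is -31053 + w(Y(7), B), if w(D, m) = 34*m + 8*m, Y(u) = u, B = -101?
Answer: -35295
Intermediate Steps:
w(D, m) = 42*m
-31053 + w(Y(7), B) = -31053 + 42*(-101) = -31053 - 4242 = -35295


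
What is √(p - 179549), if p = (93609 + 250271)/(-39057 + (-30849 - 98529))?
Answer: I*√22639670019677/11229 ≈ 423.73*I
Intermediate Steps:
p = -68776/33687 (p = 343880/(-39057 - 129378) = 343880/(-168435) = 343880*(-1/168435) = -68776/33687 ≈ -2.0416)
√(p - 179549) = √(-68776/33687 - 179549) = √(-6048535939/33687) = I*√22639670019677/11229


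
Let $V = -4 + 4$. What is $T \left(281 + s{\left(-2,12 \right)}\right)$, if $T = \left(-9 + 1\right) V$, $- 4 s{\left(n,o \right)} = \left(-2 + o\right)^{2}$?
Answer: $0$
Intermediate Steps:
$s{\left(n,o \right)} = - \frac{\left(-2 + o\right)^{2}}{4}$
$V = 0$
$T = 0$ ($T = \left(-9 + 1\right) 0 = \left(-8\right) 0 = 0$)
$T \left(281 + s{\left(-2,12 \right)}\right) = 0 \left(281 - \frac{\left(-2 + 12\right)^{2}}{4}\right) = 0 \left(281 - \frac{10^{2}}{4}\right) = 0 \left(281 - 25\right) = 0 \cdot 256 = 0$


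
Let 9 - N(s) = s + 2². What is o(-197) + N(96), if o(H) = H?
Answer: -288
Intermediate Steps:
N(s) = 5 - s (N(s) = 9 - (s + 2²) = 9 - (s + 4) = 9 - (4 + s) = 9 + (-4 - s) = 5 - s)
o(-197) + N(96) = -197 + (5 - 1*96) = -197 + (5 - 96) = -197 - 91 = -288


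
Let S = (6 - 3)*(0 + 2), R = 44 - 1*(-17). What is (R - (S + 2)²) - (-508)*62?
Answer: 31493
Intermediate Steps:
R = 61 (R = 44 + 17 = 61)
S = 6 (S = 3*2 = 6)
(R - (S + 2)²) - (-508)*62 = (61 - (6 + 2)²) - (-508)*62 = (61 - 1*8²) - 1*(-31496) = (61 - 1*64) + 31496 = (61 - 64) + 31496 = -3 + 31496 = 31493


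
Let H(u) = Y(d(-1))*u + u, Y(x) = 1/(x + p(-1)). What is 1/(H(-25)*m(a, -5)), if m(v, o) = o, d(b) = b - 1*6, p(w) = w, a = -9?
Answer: 8/875 ≈ 0.0091429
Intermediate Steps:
d(b) = -6 + b (d(b) = b - 6 = -6 + b)
Y(x) = 1/(-1 + x) (Y(x) = 1/(x - 1) = 1/(-1 + x))
H(u) = 7*u/8 (H(u) = u/(-1 + (-6 - 1)) + u = u/(-1 - 7) + u = u/(-8) + u = -u/8 + u = 7*u/8)
1/(H(-25)*m(a, -5)) = 1/(((7/8)*(-25))*(-5)) = 1/(-175/8*(-5)) = 1/(875/8) = 8/875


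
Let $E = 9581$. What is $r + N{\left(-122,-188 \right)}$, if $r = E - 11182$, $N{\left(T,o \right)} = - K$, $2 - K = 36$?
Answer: $-1567$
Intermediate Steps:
$K = -34$ ($K = 2 - 36 = -34$)
$N{\left(T,o \right)} = 34$ ($N{\left(T,o \right)} = \left(-1\right) \left(-34\right) = 34$)
$r = -1601$ ($r = 9581 - 11182 = -1601$)
$r + N{\left(-122,-188 \right)} = -1601 + 34 = -1567$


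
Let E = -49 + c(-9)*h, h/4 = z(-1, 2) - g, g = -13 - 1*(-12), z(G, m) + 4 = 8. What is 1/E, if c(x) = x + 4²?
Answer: 1/91 ≈ 0.010989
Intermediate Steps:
z(G, m) = 4 (z(G, m) = -4 + 8 = 4)
g = -1 (g = -13 + 12 = -1)
h = 20 (h = 4*(4 - 1*(-1)) = 4*(4 + 1) = 4*5 = 20)
c(x) = 16 + x (c(x) = x + 16 = 16 + x)
E = 91 (E = -49 + (16 - 9)*20 = -49 + 7*20 = -49 + 140 = 91)
1/E = 1/91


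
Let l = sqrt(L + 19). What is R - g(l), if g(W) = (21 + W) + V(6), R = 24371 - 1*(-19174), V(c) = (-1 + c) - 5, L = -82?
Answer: 43524 - 3*I*sqrt(7) ≈ 43524.0 - 7.9373*I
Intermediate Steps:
V(c) = -6 + c
l = 3*I*sqrt(7) (l = sqrt(-82 + 19) = sqrt(-63) = 3*I*sqrt(7) ≈ 7.9373*I)
R = 43545 (R = 24371 + 19174 = 43545)
g(W) = 21 + W (g(W) = (21 + W) + (-6 + 6) = (21 + W) + 0 = 21 + W)
R - g(l) = 43545 - (21 + 3*I*sqrt(7)) = 43545 + (-21 - 3*I*sqrt(7)) = 43524 - 3*I*sqrt(7)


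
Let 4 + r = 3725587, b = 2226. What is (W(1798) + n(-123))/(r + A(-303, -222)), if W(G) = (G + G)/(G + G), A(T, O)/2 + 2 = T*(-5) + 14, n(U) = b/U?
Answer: -701/152874117 ≈ -4.5855e-6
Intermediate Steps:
r = 3725583 (r = -4 + 3725587 = 3725583)
n(U) = 2226/U
A(T, O) = 24 - 10*T (A(T, O) = -4 + 2*(T*(-5) + 14) = -4 + 2*(-5*T + 14) = -4 + 2*(14 - 5*T) = -4 + (28 - 10*T) = 24 - 10*T)
W(G) = 1 (W(G) = (2*G)/((2*G)) = (2*G)*(1/(2*G)) = 1)
(W(1798) + n(-123))/(r + A(-303, -222)) = (1 + 2226/(-123))/(3725583 + (24 - 10*(-303))) = (1 + 2226*(-1/123))/(3725583 + (24 + 3030)) = (1 - 742/41)/(3725583 + 3054) = -701/41/3728637 = -701/41*1/3728637 = -701/152874117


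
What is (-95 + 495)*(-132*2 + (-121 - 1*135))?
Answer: -208000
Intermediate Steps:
(-95 + 495)*(-132*2 + (-121 - 1*135)) = 400*(-264 + (-121 - 135)) = 400*(-264 - 256) = 400*(-520) = -208000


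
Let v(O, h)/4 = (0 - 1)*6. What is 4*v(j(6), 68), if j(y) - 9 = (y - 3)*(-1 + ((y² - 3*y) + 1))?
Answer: -96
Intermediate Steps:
j(y) = 9 + (-3 + y)*(y² - 3*y) (j(y) = 9 + (y - 3)*(-1 + ((y² - 3*y) + 1)) = 9 + (-3 + y)*(-1 + (1 + y² - 3*y)) = 9 + (-3 + y)*(y² - 3*y))
v(O, h) = -24 (v(O, h) = 4*((0 - 1)*6) = 4*(-1*6) = 4*(-6) = -24)
4*v(j(6), 68) = 4*(-24) = -96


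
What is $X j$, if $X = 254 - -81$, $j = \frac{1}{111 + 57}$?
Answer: $\frac{335}{168} \approx 1.994$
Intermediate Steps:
$j = \frac{1}{168} \approx 0.0059524$
$X = 335$ ($X = 254 + 81 = 335$)
$X j = 335 \cdot \frac{1}{168} = \frac{335}{168}$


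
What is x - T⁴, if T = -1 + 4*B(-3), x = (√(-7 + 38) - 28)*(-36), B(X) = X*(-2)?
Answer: -278833 - 36*√31 ≈ -2.7903e+5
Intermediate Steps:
B(X) = -2*X
x = 1008 - 36*√31 (x = (√31 - 28)*(-36) = (-28 + √31)*(-36) = 1008 - 36*√31 ≈ 807.56)
T = 23 (T = -1 + 4*(-2*(-3)) = -1 + 4*6 = -1 + 24 = 23)
x - T⁴ = (1008 - 36*√31) - 1*23⁴ = (1008 - 36*√31) - 1*279841 = (1008 - 36*√31) - 279841 = -278833 - 36*√31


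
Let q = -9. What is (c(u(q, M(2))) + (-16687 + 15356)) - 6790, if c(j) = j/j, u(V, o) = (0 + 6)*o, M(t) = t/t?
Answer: -8120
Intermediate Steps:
M(t) = 1
u(V, o) = 6*o
c(j) = 1
(c(u(q, M(2))) + (-16687 + 15356)) - 6790 = (1 + (-16687 + 15356)) - 6790 = (1 - 1331) - 6790 = -1330 - 6790 = -8120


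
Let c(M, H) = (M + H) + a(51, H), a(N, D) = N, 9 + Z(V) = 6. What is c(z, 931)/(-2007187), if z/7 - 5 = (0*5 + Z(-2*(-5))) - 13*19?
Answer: 733/2007187 ≈ 0.00036519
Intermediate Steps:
Z(V) = -3 (Z(V) = -9 + 6 = -3)
z = -1715 (z = 35 + 7*((0*5 - 3) - 13*19) = 35 + 7*((0 - 3) - 247) = 35 + 7*(-3 - 247) = 35 + 7*(-250) = 35 - 1750 = -1715)
c(M, H) = 51 + H + M (c(M, H) = (M + H) + 51 = (H + M) + 51 = 51 + H + M)
c(z, 931)/(-2007187) = (51 + 931 - 1715)/(-2007187) = -733*(-1/2007187) = 733/2007187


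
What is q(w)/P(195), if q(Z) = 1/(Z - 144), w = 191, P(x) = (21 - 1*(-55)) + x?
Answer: 1/12737 ≈ 7.8511e-5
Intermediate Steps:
P(x) = 76 + x (P(x) = (21 + 55) + x = 76 + x)
q(Z) = 1/(-144 + Z)
q(w)/P(195) = 1/((-144 + 191)*(76 + 195)) = 1/(47*271) = (1/47)*(1/271) = 1/12737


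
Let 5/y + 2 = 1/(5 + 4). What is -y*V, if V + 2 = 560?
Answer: 25110/17 ≈ 1477.1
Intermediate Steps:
V = 558 (V = -2 + 560 = 558)
y = -45/17 (y = 5/(-2 + 1/(5 + 4)) = 5/(-2 + 1/9) = 5/(-2 + ⅑) = 5/(-17/9) = 5*(-9/17) = -45/17 ≈ -2.6471)
-y*V = -(-45)*558/17 = -1*(-25110/17) = 25110/17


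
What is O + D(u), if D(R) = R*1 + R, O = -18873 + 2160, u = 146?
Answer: -16421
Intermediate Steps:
O = -16713
D(R) = 2*R (D(R) = R + R = 2*R)
O + D(u) = -16713 + 2*146 = -16713 + 292 = -16421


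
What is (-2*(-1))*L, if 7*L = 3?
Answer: 6/7 ≈ 0.85714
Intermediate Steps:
L = 3/7 (L = (1/7)*3 = 3/7 ≈ 0.42857)
(-2*(-1))*L = -2*(-1)*(3/7) = 2*(3/7) = 6/7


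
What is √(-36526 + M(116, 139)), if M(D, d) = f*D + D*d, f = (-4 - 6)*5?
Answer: I*√26202 ≈ 161.87*I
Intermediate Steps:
f = -50 (f = -10*5 = -50)
M(D, d) = -50*D + D*d
√(-36526 + M(116, 139)) = √(-36526 + 116*(-50 + 139)) = √(-36526 + 116*89) = √(-36526 + 10324) = √(-26202) = I*√26202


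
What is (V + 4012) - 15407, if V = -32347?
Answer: -43742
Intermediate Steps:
(V + 4012) - 15407 = (-32347 + 4012) - 15407 = -28335 - 15407 = -43742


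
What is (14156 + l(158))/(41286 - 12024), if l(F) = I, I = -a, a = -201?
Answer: 14357/29262 ≈ 0.49064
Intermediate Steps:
I = 201 (I = -1*(-201) = 201)
l(F) = 201
(14156 + l(158))/(41286 - 12024) = (14156 + 201)/(41286 - 12024) = 14357/29262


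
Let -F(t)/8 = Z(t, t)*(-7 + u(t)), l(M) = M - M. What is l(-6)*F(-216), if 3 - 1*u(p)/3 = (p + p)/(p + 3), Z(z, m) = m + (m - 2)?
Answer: 0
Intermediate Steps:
Z(z, m) = -2 + 2*m (Z(z, m) = m + (-2 + m) = -2 + 2*m)
u(p) = 9 - 6*p/(3 + p) (u(p) = 9 - 3*(p + p)/(p + 3) = 9 - 3*2*p/(3 + p) = 9 - 6*p/(3 + p))
l(M) = 0
F(t) = -8*(-7 + 3*(9 + t)/(3 + t))*(-2 + 2*t) (F(t) = -8*(-2 + 2*t)*(-7 + 3*(9 + t)/(3 + t)) = -8*(-7 + 3*(9 + t)/(3 + t))*(-2 + 2*t))
l(-6)*F(-216) = 0*(32*(-1 - 216)*(-3 + 2*(-216))/(3 - 216)) = 0*(32*(-217)*(-3 - 432)/(-213)) = 0*(32*(-1/213)*(-217)*(-435)) = 0*(-1006880/71) = 0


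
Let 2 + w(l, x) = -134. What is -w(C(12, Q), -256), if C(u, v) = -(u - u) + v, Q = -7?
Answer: 136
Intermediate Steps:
C(u, v) = v (C(u, v) = -1*0 + v = 0 + v = v)
w(l, x) = -136 (w(l, x) = -2 - 134 = -136)
-w(C(12, Q), -256) = -1*(-136) = 136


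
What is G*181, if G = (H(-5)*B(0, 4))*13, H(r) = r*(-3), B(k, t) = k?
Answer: 0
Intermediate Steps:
H(r) = -3*r
G = 0 (G = (-3*(-5)*0)*13 = (15*0)*13 = 0*13 = 0)
G*181 = 0*181 = 0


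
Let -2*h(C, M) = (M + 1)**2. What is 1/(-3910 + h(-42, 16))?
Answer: -2/8109 ≈ -0.00024664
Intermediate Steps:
h(C, M) = -(1 + M)**2/2 (h(C, M) = -(M + 1)**2/2 = -(1 + M)**2/2)
1/(-3910 + h(-42, 16)) = 1/(-3910 - (1 + 16)**2/2) = 1/(-3910 - 1/2*17**2) = 1/(-3910 - 1/2*289) = 1/(-3910 - 289/2) = 1/(-8109/2) = -2/8109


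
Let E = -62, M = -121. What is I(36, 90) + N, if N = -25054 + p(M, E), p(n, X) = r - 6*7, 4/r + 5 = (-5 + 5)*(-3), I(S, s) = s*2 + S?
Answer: -124404/5 ≈ -24881.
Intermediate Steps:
I(S, s) = S + 2*s (I(S, s) = 2*s + S = S + 2*s)
r = -⅘ (r = 4/(-5 + (-5 + 5)*(-3)) = 4/(-5 + 0*(-3)) = 4/(-5 + 0) = 4/(-5) = 4*(-⅕) = -⅘ ≈ -0.80000)
p(n, X) = -214/5 (p(n, X) = -⅘ - 6*7 = -⅘ - 42 = -214/5)
N = -125484/5 (N = -25054 - 214/5 = -125484/5 ≈ -25097.)
I(36, 90) + N = (36 + 2*90) - 125484/5 = (36 + 180) - 125484/5 = 216 - 125484/5 = -124404/5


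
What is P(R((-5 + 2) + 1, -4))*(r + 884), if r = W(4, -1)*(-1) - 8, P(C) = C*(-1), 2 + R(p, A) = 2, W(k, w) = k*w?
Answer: 0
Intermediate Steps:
R(p, A) = 0 (R(p, A) = -2 + 2 = 0)
P(C) = -C
r = -4 (r = (4*(-1))*(-1) - 8 = -4*(-1) - 8 = 4 - 8 = -4)
P(R((-5 + 2) + 1, -4))*(r + 884) = (-1*0)*(-4 + 884) = 0*880 = 0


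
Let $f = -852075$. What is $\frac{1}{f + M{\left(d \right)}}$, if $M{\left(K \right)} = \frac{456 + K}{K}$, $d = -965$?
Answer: $- \frac{965}{822251866} \approx -1.1736 \cdot 10^{-6}$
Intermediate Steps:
$M{\left(K \right)} = \frac{456 + K}{K}$
$\frac{1}{f + M{\left(d \right)}} = \frac{1}{-852075 + \frac{456 - 965}{-965}} = \frac{1}{-852075 - - \frac{509}{965}} = \frac{1}{-852075 + \frac{509}{965}} = \frac{1}{- \frac{822251866}{965}} = - \frac{965}{822251866}$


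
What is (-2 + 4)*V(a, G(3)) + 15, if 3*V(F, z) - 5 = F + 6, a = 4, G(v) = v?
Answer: 25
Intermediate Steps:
V(F, z) = 11/3 + F/3 (V(F, z) = 5/3 + (F + 6)/3 = 5/3 + (6 + F)/3 = 5/3 + (2 + F/3) = 11/3 + F/3)
(-2 + 4)*V(a, G(3)) + 15 = (-2 + 4)*(11/3 + (⅓)*4) + 15 = 2*(11/3 + 4/3) + 15 = 2*5 + 15 = 10 + 15 = 25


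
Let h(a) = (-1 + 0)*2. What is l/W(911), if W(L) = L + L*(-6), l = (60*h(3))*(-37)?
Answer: -888/911 ≈ -0.97475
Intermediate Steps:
h(a) = -2 (h(a) = -1*2 = -2)
l = 4440 (l = (60*(-2))*(-37) = -120*(-37) = 4440)
W(L) = -5*L (W(L) = L - 6*L = -5*L)
l/W(911) = 4440/((-5*911)) = 4440/(-4555) = 4440*(-1/4555) = -888/911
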